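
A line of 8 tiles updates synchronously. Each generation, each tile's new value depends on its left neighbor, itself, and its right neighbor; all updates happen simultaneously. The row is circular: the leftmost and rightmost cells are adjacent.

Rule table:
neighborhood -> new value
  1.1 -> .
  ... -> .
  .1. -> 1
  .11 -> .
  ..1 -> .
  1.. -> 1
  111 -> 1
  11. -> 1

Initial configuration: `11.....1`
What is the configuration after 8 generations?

11.....1

generation 1: 111.....
generation 2: .111....
generation 3: ..111...
generation 4: ...111..
generation 5: ....111.
generation 6: .....111
generation 7: 1.....11
generation 8: 11.....1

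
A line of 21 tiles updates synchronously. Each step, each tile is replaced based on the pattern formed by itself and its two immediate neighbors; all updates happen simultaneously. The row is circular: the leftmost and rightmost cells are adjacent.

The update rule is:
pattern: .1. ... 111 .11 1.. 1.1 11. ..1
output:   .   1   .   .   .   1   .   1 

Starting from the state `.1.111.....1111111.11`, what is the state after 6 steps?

1..1..111.....11111..

1.1....1111.......1..
.1..111.....111111..1
1..1....1111.......1.
..1..111.....111111.1
.1..1....1111......1.
1..1..111.....11111..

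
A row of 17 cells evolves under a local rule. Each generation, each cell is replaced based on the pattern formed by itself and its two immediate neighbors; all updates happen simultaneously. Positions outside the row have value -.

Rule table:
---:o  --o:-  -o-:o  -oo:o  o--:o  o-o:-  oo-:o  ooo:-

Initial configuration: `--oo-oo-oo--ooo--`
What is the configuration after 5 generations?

o-oo-oo-ooo-o-ooo
o-oo-oo-o-o-o-o-o
o-oo-oo-o-o-o-o-o  (fixed point — unchanged through generation 5)

o-oo-oo-o-o-o-o-o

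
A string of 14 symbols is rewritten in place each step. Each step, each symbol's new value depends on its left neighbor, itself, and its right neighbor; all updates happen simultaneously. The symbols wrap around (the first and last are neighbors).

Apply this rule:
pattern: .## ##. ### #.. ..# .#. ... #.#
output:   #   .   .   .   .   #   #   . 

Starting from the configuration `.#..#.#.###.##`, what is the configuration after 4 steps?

.#..#.#.#.#.#.

.#..#.#.#...#.
.#..#.#.#.#.#.
.#..#.#.#.#.#.  (fixed point — unchanged through step 4)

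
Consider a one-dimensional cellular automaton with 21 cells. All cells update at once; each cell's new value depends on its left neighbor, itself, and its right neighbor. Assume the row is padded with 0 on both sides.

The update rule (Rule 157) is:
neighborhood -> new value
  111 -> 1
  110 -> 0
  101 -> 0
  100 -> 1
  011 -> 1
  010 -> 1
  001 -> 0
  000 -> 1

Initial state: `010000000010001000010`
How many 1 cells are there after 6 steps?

10

011111111011101111011
011111110011001110010
011111101010101101011
011111001010101001010
011110101010101101011
011100101010101001010
count of 1: 10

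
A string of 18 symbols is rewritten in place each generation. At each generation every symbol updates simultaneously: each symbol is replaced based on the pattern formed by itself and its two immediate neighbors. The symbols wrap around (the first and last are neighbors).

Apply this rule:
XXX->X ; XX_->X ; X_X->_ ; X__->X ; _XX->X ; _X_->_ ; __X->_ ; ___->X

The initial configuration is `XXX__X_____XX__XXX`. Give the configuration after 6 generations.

XXXX__XXXX_XXX_XXX
XXXXX_XXXX_XXX_XXX
XXXXX_XXXX_XXX_XXX  (fixed point — unchanged through generation 6)

XXXXX_XXXX_XXX_XXX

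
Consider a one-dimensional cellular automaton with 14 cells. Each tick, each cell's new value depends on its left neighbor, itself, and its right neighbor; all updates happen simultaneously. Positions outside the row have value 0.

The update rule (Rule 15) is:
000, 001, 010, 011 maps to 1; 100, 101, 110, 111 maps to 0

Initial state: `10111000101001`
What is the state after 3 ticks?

10101000111010

10100011101011
10101110001010
10101000111010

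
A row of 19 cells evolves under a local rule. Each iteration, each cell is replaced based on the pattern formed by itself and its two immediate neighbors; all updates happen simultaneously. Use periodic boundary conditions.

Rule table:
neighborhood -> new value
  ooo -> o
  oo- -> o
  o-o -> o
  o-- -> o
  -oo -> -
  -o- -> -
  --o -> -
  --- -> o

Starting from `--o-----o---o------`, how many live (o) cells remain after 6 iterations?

iteration 1: o--oooo--oo--oooooo
iteration 2: oo--oooo--oo--ooooo
iteration 3: ooo--oooo--oo--oooo
iteration 4: oooo--oooo--oo--ooo
iteration 5: ooooo--oooo--oo--oo
iteration 6: oooooo--oooo--oo--o
count of o: 13

13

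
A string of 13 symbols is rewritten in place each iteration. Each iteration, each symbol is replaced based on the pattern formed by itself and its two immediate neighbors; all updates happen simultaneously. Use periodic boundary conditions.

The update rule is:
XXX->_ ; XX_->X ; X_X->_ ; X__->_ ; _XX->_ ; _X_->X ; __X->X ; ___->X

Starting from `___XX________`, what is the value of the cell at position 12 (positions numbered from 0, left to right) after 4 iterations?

XXX_X_XXXXXXX
__X_X________
XXX_X_XXXXXXX  (repeats iteration 1; period 2)
iteration 4: __X_X________
position 12 holds _

_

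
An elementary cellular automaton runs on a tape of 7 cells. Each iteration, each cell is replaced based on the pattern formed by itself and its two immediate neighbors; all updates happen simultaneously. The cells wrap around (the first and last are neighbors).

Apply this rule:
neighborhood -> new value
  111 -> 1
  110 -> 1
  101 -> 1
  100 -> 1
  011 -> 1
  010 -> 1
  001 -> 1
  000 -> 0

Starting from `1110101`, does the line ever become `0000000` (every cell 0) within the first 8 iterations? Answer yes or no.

iteration 1: 1111111
iteration 2: 1111111  (fixed point — unchanged through iteration 8)
iteration 8 is 1111111, still not uniform 0

no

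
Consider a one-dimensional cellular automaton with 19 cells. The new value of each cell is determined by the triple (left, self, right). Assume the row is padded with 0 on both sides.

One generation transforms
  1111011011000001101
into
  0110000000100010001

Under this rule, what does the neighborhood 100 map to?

1

At position 10 the neighborhood is 100; the next row has 1 there.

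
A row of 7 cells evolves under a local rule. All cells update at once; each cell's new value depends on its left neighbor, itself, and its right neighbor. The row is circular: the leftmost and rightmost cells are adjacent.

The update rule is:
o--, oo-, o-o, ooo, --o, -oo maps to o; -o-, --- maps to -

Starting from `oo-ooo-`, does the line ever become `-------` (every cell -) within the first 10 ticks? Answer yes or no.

ooooooo
ooooooo  (fixed point — unchanged through tick 10)
tick 10 is ooooooo, still not uniform -

no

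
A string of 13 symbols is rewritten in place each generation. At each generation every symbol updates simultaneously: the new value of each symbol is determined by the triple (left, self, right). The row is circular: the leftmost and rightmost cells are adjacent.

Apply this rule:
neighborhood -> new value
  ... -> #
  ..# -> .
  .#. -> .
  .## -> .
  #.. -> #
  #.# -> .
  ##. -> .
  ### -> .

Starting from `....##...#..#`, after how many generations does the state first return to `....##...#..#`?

26

###...##..#..
...##...#..#.
##...##..#..#
..##...#..#..
#...##..#..##
.##...#..#...
...##..#..###
##...#..#....
..##..#..###.
#...#..#....#
.##..#..###..
...#..#....##
##..#..###...
..#..#....##.
#..#..###...#
.#..#....##..
..#..###...##
#..#....##...
.#..###...##.
..#....##...#
#..###...##..
.#....##...#.
..###...##..#
#....##...#..
.###...##..#.
....##...#..#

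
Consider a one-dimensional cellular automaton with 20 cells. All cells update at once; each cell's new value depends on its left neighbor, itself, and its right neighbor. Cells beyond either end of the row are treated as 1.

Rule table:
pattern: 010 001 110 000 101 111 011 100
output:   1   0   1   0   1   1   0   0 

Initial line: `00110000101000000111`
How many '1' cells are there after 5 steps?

2

00010000111000000011
00010000011000000001
00010000001000000000
00010000001000000000  (fixed point — unchanged through step 5)
count of 1: 2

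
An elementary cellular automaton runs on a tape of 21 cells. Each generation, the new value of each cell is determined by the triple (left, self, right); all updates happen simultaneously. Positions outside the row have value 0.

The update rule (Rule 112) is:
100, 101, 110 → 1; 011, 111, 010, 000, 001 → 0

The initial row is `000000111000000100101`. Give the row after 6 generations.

000000000000011000000

000000001100000010010
000000000110000001001
000000000011000000100
000000000001100000010
000000000000110000001
000000000000011000000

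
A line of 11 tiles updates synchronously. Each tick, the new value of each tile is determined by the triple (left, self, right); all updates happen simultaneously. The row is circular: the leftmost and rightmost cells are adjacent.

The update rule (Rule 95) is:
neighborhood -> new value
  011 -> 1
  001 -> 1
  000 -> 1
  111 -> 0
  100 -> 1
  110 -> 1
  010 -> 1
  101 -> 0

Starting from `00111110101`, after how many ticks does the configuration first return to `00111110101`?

2

11100010101
00111110101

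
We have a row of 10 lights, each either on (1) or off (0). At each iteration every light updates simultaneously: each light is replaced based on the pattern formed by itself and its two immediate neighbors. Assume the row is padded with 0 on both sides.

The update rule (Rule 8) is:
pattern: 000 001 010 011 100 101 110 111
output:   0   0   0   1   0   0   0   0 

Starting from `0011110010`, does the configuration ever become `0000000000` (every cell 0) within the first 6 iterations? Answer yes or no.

yes

iteration 1: 0010000000
iteration 2: 0000000000
all cells are 0 at iteration 2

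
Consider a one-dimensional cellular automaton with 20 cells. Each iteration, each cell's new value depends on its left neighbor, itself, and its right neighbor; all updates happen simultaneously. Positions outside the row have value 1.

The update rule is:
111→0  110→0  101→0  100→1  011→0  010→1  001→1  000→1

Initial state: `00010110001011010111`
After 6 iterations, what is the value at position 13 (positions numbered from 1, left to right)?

1

11110001111000010000
00001110000111111111
11110001111000000000
00001110000111111111  (repeats iteration 2; period 2)
iteration 6: 00001110000111111111
position 13 holds 1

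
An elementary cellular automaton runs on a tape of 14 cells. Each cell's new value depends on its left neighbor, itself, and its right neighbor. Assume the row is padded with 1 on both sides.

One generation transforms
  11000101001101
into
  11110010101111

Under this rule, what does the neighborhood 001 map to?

At position 4 the neighborhood is 001; the next row has 0 there.

0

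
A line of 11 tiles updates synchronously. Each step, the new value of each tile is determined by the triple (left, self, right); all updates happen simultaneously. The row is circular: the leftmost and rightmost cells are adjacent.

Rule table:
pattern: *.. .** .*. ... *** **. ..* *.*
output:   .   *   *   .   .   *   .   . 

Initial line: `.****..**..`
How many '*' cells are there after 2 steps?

.*..*..**..
.*..*..**..
count of *: 4

4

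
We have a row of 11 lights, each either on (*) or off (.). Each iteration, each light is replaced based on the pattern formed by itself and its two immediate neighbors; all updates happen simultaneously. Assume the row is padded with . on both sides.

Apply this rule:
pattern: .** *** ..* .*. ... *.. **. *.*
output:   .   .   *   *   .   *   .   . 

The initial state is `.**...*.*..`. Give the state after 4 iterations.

...***..*..

iteration 1: *..*.**.**.
iteration 2: ****......*
iteration 3: ....*....**
iteration 4: ...***..*..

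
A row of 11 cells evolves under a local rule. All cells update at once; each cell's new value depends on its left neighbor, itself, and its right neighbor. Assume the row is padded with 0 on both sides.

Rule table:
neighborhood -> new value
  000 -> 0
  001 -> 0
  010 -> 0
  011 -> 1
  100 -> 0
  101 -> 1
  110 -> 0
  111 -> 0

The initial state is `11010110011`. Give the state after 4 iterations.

10101100010
01011000000
00110000000
00100000000

00100000000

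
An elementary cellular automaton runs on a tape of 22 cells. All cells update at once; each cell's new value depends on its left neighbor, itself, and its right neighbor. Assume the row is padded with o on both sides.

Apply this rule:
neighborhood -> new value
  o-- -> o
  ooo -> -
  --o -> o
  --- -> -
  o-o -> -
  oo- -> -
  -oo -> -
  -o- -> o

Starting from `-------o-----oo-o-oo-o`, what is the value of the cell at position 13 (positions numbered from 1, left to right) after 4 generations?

o-----ooo---o---o-----
-o---o---o-ooo-ooo---o
-oo-ooo-oo--------o-o-
----------o------oo-o-
position 13 holds -

-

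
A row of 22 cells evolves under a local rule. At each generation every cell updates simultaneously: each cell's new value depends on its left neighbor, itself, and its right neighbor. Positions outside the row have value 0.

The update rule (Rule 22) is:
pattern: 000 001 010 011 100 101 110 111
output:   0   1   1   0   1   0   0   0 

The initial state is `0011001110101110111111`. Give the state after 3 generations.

0000111110001000000000

0100110000100000000000
1111001001110000000000
0000111110001000000000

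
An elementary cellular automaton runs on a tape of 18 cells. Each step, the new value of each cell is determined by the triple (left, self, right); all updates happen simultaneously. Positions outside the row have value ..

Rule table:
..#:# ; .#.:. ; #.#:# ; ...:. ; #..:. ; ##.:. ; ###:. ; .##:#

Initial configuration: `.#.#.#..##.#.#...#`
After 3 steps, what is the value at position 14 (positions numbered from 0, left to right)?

#

step 1: #.#.#..##.#.#...#.
step 2: .#.#..##.#.#...#..
step 3: #.#..##.#.#...#...
position 14 holds #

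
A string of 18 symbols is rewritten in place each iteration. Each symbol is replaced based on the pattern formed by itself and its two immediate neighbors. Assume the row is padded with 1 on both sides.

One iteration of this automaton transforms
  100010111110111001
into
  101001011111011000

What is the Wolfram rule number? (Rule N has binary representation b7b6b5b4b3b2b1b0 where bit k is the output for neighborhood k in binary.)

position 7: 111 → 1  (bit 7 = 1)
position 0: 110 → 1  (bit 6 = 1)
position 5: 101 → 1  (bit 5 = 1)
position 1: 100 → 0  (bit 4 = 0)
position 6: 011 → 0  (bit 3 = 0)
position 4: 010 → 0  (bit 2 = 0)
position 3: 001 → 0  (bit 1 = 0)
position 2: 000 → 1  (bit 0 = 1)
bits b7..b0 = 11100001 = 225

225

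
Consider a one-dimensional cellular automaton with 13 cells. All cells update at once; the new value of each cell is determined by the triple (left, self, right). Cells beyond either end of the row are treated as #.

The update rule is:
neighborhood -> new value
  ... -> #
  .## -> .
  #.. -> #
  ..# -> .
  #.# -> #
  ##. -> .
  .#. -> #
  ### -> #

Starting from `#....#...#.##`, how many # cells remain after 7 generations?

9

.###.###.##.#
#.#.#.#.#..#.
.#########.##
#.#######.#.#
.#.#####.###.
###.###.#.#.#
##.#.#.#####.
count of #: 9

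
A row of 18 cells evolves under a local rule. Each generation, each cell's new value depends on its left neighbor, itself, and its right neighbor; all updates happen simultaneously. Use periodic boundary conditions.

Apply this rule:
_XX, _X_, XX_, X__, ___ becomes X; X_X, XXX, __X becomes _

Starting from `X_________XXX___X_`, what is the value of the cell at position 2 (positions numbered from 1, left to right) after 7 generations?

XXXXXXXXX_X_XXX_X_
X_______X_X_X_X_X_
XXXXXXX_X_X_X_X_X_
X_____X_X_X_X_X_X_
XXXXX_X_X_X_X_X_X_
X___X_X_X_X_X_X_X_
XXX_X_X_X_X_X_X_X_
position 2 holds X

X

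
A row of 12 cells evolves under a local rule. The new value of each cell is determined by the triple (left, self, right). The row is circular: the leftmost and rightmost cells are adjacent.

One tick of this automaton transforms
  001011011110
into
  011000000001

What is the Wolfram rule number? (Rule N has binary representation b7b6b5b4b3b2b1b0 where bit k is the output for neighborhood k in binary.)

position 8: 111 → 0  (bit 7 = 0)
position 5: 110 → 0  (bit 6 = 0)
position 3: 101 → 0  (bit 5 = 0)
position 11: 100 → 1  (bit 4 = 1)
position 4: 011 → 0  (bit 3 = 0)
position 2: 010 → 1  (bit 2 = 1)
position 1: 001 → 1  (bit 1 = 1)
position 0: 000 → 0  (bit 0 = 0)
bits b7..b0 = 00010110 = 22

22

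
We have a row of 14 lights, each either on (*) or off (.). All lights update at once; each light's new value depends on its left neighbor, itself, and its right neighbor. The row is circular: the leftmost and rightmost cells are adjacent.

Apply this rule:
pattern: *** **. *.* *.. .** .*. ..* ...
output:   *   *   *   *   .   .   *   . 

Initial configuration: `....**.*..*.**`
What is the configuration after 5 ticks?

*..*.**.**.*.*
***.*.**.**.*.
.***.*.**.**.*
*.***.*.**.**.
.*.***.*.**.**

.*.***.*.**.**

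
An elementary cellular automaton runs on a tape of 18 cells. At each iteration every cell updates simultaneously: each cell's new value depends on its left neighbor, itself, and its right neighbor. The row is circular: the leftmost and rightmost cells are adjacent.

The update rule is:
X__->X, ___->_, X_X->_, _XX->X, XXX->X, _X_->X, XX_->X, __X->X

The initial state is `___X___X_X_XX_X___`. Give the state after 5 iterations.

XXXXX_XX_X_XX_XXXX

__XXX_XX_X_XX_XX__
_XXXX_XX_X_XX_XXX_
XXXXX_XX_X_XX_XXXX
XXXXX_XX_X_XX_XXXX  (fixed point — unchanged through iteration 5)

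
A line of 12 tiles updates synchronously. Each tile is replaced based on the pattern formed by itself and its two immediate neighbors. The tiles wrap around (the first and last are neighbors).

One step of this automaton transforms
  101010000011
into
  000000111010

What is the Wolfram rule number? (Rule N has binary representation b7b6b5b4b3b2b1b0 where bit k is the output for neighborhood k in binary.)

9

position 11: 111 → 0  (bit 7 = 0)
position 0: 110 → 0  (bit 6 = 0)
position 1: 101 → 0  (bit 5 = 0)
position 5: 100 → 0  (bit 4 = 0)
position 10: 011 → 1  (bit 3 = 1)
position 2: 010 → 0  (bit 2 = 0)
position 9: 001 → 0  (bit 1 = 0)
position 6: 000 → 1  (bit 0 = 1)
bits b7..b0 = 00001001 = 9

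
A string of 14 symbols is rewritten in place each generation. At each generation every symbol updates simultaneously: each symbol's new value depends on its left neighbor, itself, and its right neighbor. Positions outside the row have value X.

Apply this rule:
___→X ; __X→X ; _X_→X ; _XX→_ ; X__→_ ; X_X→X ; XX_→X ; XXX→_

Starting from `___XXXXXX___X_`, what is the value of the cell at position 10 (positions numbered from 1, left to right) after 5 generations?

generation 1: _XX_____X_XXXX
generation 2: X_X_XXXXXX____
generation 3: XXXX_____X_XXX
generation 4: ___X_XXXXXX___
generation 5: _XXXX_____X_XX
position 10 holds _

_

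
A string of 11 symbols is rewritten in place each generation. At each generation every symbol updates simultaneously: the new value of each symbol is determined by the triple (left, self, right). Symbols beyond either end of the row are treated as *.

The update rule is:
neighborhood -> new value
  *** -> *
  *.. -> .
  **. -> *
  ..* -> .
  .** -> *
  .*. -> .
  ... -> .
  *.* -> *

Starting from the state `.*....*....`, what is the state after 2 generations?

generation 1: *..........
generation 2: *..........

*..........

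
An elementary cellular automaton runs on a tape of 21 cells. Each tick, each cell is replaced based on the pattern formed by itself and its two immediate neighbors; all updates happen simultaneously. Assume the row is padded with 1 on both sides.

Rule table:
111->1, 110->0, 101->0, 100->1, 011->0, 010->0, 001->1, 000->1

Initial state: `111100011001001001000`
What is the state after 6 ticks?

111011100110110110111
110001011000000000011
101110000111111111101
000101111011111111000
111000110001111110111
110111001110111100011

110111001110111100011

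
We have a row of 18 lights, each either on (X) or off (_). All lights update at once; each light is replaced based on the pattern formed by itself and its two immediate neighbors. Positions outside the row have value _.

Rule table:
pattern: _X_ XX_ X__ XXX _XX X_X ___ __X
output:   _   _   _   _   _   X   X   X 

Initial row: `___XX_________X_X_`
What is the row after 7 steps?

XXX___XXXXXXXX_X__
____XX________X__X
XXXX___XXXXXXX__X_
_____XX________X__
XXXXX___XXXXXXX__X
______XX________X_
XXXXXX___XXXXXXX__

XXXXXX___XXXXXXX__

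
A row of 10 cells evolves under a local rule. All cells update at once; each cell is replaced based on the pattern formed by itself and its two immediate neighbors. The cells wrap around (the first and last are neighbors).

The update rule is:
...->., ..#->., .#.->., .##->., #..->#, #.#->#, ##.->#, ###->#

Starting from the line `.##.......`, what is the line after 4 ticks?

.....##...

tick 1: ..##......
tick 2: ...##.....
tick 3: ....##....
tick 4: .....##...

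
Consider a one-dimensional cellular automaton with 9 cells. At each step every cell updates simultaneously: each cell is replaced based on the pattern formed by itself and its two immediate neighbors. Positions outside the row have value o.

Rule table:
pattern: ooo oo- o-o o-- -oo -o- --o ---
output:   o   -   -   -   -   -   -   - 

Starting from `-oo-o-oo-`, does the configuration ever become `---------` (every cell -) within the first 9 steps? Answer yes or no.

---------
all cells are - at step 1

yes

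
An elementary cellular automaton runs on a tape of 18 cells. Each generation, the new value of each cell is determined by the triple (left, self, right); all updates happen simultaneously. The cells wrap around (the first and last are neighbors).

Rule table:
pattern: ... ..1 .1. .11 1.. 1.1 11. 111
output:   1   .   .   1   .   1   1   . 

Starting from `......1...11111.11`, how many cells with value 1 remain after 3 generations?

4

.1111...1.1...1111
11..1.1..1..1.1..1
.1...1.......1...1
count of 1: 4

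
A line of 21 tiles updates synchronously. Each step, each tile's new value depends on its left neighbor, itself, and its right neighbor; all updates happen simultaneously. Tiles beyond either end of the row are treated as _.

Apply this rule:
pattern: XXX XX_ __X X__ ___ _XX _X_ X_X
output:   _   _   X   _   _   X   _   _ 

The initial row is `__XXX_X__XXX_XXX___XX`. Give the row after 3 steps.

X_____XX___X____XX___

step 1: _XX_____XX___X____XX_
step 2: XX_____XX___X____XX__
step 3: X_____XX___X____XX___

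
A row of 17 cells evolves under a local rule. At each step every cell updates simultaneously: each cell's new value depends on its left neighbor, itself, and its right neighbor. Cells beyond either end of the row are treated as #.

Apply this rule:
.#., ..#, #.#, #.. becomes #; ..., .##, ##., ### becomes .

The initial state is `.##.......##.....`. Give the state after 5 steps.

step 1: #..#.....#..#...#
step 2: .####...######.#.
step 3: #....#.#......###
step 4: .#..#####....#...
step 5: ####.....#..###.#

####.....#..###.#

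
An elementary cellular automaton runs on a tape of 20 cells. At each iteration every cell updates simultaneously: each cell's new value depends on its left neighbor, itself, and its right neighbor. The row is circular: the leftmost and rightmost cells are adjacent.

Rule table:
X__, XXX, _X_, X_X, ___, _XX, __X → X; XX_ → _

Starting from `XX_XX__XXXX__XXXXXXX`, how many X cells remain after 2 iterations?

17

X_XX_XXXXX_XXXXXXXXX
_XX_XXXXX_XXXXXXXXXX
count of X: 17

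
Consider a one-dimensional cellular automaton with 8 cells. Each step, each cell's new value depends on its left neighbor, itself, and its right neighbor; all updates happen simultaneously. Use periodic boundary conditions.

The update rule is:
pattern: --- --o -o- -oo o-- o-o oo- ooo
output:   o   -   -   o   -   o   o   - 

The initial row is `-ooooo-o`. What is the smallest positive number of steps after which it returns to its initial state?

4

oo---oo-
oo-o-ooo
-oo-oo--
-ooooo-o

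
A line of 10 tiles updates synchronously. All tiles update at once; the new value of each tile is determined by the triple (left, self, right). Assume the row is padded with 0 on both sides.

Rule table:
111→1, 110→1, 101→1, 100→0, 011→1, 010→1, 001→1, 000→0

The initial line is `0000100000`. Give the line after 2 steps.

0011100000

0001100000
0011100000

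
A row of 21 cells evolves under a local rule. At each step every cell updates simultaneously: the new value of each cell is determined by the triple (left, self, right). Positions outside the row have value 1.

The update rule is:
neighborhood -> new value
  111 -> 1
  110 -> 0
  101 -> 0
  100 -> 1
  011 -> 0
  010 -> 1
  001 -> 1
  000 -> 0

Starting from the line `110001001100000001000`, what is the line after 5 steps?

111001111101110000001

step 1: 101011110010000011101
step 2: 001001101111000101000
step 3: 111110000110101101101
step 4: 111101001000100000000
step 5: 111001111101110000001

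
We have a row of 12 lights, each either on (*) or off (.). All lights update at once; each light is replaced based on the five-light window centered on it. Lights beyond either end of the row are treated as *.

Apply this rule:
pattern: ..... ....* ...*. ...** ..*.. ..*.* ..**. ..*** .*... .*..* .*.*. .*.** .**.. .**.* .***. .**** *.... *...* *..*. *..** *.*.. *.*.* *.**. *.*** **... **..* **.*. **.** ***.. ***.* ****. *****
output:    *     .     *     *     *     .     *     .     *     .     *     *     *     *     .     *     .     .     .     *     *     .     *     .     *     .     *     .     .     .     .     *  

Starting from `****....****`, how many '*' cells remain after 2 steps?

**..*..*.***
....*...*.**
count of *: 4

4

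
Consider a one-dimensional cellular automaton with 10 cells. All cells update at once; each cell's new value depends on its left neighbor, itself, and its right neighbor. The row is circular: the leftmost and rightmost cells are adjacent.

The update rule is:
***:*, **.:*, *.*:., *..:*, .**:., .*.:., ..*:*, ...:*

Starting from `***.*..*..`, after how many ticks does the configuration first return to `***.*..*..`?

.**..**.**
..***.*..*
**.**..**.
.*..***.*.
*.**.**..*
*..*..***.
.**.**.**.
*.*..*..**
*..**.**.*
***.*..*..

10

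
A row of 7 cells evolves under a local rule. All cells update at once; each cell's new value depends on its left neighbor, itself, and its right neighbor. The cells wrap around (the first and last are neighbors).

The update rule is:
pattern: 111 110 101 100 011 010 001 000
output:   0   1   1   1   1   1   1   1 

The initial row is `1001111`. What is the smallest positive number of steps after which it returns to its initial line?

2

1111000
1001111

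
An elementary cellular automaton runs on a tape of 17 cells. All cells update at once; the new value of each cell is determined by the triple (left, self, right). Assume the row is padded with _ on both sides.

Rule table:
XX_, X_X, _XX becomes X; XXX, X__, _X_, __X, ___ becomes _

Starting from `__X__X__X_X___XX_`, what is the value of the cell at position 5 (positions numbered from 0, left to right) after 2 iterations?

_________X____XX_
______________XX_
position 5 holds _

_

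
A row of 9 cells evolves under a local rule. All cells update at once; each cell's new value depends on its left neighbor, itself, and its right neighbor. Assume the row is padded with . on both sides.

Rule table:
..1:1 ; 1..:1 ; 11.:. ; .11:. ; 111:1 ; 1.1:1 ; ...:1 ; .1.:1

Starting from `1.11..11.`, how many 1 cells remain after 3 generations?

11..11..1
..11..111
11..11.1.
count of 1: 5

5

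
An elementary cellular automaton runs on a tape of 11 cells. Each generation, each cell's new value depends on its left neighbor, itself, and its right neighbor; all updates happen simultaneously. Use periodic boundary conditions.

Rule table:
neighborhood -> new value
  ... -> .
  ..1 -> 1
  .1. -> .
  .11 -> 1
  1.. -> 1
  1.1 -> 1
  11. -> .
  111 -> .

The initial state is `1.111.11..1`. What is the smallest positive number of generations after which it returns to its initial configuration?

11

generation 1: .11..11.111
generation 2: 11.111.11..
generation 3: 1.11..11.11
generation 4: .11.111.11.
generation 5: 11.11..11.1
generation 6: ..11.111.11
generation 7: 111.11..11.
generation 8: 1..11.111.1
generation 9: .111.11..11
generation 10: 11..11.111.
generation 11: 1.111.11..1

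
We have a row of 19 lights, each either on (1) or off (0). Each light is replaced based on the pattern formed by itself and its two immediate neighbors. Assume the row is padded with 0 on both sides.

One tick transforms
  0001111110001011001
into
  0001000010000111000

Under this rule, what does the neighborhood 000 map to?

0

At position 0 the neighborhood is 000; the next row has 0 there.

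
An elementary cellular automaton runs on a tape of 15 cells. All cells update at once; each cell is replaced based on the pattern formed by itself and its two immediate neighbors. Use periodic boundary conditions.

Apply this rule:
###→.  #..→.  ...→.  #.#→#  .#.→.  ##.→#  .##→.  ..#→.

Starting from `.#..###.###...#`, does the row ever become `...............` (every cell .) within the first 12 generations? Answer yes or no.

#.....##..#....
.......#.......
...............
all cells are . at generation 3

yes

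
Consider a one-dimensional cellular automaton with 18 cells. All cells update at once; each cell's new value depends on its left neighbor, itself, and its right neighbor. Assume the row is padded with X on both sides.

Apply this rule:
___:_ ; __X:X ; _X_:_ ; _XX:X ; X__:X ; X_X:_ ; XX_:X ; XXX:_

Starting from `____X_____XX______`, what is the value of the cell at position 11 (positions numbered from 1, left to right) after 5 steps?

step 1: X__X_X___XXXX____X
step 2: XXX___X_XX__XX__XX
step 3: __XX_X__XXXXXXXXX_
step 4: XXXX__XXX_______X_
step 5: ___XXXX_XX_____X__
position 11 holds _

_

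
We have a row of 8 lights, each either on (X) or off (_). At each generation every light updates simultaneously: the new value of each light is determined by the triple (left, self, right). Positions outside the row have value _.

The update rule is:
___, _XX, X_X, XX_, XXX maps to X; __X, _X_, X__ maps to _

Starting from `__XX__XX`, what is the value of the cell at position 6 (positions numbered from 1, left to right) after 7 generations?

_

X_XX__XX
_XXX__XX
_XXX__XX  (fixed point — unchanged through generation 7)
position 6 holds _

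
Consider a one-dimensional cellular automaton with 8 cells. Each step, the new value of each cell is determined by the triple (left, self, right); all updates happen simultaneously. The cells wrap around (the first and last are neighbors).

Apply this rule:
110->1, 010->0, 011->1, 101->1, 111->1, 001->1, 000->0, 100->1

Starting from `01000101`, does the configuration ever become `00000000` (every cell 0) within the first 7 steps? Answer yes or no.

no

10101010
01010101
10101010  (repeats step 1; period 2)
step 7: 10101010
step 7 is 10101010, still not uniform 0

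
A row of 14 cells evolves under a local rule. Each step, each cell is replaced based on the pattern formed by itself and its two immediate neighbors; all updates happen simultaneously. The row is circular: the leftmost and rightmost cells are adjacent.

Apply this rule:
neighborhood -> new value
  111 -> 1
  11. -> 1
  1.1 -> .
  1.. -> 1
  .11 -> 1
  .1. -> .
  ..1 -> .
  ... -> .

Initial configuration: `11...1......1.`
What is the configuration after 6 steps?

111...1.......
1111...1......
11111...1.....
111111...1....
1111111...1...
11111111...1..

11111111...1..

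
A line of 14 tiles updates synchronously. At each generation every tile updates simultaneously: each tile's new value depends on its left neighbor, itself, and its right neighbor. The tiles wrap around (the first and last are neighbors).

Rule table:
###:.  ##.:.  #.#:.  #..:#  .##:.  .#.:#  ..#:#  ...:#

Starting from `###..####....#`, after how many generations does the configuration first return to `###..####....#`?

...##....####.
###..####....#

2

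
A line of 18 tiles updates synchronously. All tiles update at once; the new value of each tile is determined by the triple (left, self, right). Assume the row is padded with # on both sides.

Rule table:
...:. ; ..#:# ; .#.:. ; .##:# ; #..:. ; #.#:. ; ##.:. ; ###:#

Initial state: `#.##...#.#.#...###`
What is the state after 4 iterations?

...#.......#######

..#...#.......####
.#...#.......#####
....#.......######
...#.......#######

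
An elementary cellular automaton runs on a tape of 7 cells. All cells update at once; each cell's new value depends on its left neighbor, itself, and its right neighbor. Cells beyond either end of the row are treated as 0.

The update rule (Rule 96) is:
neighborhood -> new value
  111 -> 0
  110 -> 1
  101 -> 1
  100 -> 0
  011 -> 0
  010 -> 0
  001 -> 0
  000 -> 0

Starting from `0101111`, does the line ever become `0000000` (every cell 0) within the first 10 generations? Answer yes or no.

generation 1: 0010001
generation 2: 0000000
all cells are 0 at generation 2

yes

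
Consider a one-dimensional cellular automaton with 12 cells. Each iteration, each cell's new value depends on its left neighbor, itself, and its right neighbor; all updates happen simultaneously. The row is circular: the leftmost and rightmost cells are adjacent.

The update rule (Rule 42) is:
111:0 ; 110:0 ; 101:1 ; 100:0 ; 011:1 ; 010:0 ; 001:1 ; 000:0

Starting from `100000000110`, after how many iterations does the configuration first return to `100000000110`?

000000001101
000000011010
000000110100
000001101000
000011010000
000110100000
001101000000
011010000000
110100000000
101000000001
010000000011
100000000110

12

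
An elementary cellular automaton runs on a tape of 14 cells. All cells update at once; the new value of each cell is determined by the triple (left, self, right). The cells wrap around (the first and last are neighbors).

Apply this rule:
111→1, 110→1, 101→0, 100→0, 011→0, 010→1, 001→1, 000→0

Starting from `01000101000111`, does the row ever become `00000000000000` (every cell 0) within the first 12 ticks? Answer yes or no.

no

01001101001011
01010101011001
01010101001011
01010101011001  (repeats tick 2; period 2)
tick 12: 01010101011001
tick 12 is 01010101011001, still not uniform 0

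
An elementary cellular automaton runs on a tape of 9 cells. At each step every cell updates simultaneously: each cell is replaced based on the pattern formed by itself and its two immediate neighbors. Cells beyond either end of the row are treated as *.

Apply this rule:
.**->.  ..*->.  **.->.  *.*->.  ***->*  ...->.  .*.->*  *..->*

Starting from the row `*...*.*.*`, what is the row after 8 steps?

step 1: .*..*.*..
step 2: .**.*.**.
step 3: ....*....
step 4: *...**...
step 5: .*....*..
step 6: .**...**.
step 7: ...*.....
step 8: *..**....

*..**....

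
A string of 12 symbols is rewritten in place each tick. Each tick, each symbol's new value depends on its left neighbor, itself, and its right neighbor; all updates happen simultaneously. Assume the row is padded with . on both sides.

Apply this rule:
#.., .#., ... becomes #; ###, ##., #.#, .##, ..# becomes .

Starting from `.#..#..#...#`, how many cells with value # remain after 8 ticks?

1

tick 1: .##.##.###.#
tick 2: ...........#
tick 3: ##########.#
tick 4: ...........#  (repeats tick 2; period 2)
tick 8: ...........#
count of #: 1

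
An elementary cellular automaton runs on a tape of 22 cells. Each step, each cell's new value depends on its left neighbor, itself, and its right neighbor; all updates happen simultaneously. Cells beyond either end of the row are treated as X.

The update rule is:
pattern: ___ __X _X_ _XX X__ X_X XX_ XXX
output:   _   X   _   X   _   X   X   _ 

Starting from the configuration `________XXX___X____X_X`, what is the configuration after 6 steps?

_______XX_X__X____X_XX
______XXXX__X____X_XX_
_____XX__X_X____X_XXXX
____XXX_X_X____X_XX___
___XX_XX_X____X_XXX__X
__XXXXXXX____X_XX_X_XX

__XXXXXXX____X_XX_X_XX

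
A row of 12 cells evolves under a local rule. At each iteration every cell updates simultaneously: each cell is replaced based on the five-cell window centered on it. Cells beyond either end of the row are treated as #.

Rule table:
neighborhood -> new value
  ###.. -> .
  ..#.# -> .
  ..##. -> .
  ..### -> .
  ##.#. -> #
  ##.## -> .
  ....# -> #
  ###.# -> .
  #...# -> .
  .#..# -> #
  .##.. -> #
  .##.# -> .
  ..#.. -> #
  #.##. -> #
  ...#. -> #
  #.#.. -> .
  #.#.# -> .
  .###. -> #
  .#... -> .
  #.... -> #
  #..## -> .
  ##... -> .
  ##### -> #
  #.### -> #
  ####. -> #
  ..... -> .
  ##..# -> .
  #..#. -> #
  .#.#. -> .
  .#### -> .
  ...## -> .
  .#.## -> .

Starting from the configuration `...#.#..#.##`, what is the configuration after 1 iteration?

..#...##..#.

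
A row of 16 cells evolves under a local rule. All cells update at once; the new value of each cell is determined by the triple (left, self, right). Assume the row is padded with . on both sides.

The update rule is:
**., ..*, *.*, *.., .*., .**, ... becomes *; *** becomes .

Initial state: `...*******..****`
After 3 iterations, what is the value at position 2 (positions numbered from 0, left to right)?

*

iteration 1: ****.....****..*
iteration 2: *..*******..****
iteration 3: ****.....****..*
position 2 holds *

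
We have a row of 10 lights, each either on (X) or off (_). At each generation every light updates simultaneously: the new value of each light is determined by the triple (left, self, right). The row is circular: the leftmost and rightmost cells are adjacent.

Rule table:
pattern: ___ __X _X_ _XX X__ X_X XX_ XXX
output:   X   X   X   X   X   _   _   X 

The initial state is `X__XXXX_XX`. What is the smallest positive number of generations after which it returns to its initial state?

generation 1: _XXXXX__XX
generation 2: _XXXX_XXX_
generation 3: XXXX__XX_X
generation 4: XXX_XXX__X
generation 5: XX__XX_XXX
generation 6: X_XXX__XXX
generation 7: __XX_XXXXX
generation 8: XXX__XXXX_
generation 9: XX_XXXXX__
generation 10: X__XXXX_XX

10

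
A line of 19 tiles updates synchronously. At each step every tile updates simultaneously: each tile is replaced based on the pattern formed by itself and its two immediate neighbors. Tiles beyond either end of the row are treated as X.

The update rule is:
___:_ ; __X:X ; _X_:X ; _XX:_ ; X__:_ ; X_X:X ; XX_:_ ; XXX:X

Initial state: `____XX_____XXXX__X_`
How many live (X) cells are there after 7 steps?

___X______X_XX__XXX
__XX_____XXX___X_XX
_X______X_X___XXX_X
XX_____XXXX__X_X_X_
X_____X_XX__XXXXXXX
_____XXX___X_XXXXXX
____X_X___XXX_XXXXX
count of X: 10

10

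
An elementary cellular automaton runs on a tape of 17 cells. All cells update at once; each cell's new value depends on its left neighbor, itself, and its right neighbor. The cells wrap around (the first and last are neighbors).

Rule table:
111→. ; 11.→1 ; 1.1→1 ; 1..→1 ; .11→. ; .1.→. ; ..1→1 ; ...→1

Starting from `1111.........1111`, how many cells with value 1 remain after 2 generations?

...1111111111....
111.........11111
count of 1: 8

8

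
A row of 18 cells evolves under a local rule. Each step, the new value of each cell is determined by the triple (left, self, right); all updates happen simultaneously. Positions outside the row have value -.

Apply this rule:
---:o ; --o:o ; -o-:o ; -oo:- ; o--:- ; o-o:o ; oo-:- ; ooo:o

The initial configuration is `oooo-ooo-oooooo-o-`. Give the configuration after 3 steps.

o-o-ooooo-o--oo-oo

-oo-o-o-o-oooo-oo-
o--ooooooo-oo-o---
o-o-ooooo-o--oo-oo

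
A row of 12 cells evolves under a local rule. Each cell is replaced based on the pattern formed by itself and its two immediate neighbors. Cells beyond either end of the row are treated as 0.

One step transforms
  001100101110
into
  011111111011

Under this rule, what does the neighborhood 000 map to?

0

At position 0 the neighborhood is 000; the next row has 0 there.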